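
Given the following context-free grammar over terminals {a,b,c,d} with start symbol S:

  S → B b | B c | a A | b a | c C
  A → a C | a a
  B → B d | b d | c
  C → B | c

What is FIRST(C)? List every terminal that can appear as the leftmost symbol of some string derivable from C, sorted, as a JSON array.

FIRST iteration:
round 1:
  A via A→a C: +{a}
  B via B→b d: +{b}
  B via B→c: +{c}
  C via C→B: +{b,c}
  S via S→B b: +{b,c}
  S via S→a A: +{a}
  S: {a,b,c}  A: {a}  B: {b,c}  C: {b,c}
round 2: (no change)
  S: {a,b,c}  A: {a}  B: {b,c}  C: {b,c}

FIRST(C) = ["b", "c"]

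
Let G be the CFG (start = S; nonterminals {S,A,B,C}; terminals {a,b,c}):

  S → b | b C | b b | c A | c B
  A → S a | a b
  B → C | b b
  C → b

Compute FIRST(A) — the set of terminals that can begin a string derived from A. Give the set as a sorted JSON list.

FIRST sets, iterate to fixpoint:
round 1:
  A via A→a b: +{a}
  B via B→b b: +{b}
  C via C→b: +{b}
  S via S→b: +{b}
  S via S→c A: +{c}
  S: {b,c}  A: {a}  B: {b}  C: {b}
round 2:
  A via A→S a: +{b,c}
  S: {b,c}  A: {a,b,c}  B: {b}  C: {b}
round 3: — fixpoint
  S: {b,c}  A: {a,b,c}  B: {b}  C: {b}

FIRST(A) = ["a", "b", "c"]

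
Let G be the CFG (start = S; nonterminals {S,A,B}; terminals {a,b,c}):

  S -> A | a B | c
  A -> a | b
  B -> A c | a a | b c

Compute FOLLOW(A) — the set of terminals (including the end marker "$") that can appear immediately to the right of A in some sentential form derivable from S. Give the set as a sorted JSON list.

FIRST sets, iterate to fixpoint:
[1]
  A via A→a: +{a}
  A via A→b: +{b}
  B via B→A c: +{a,b}
  S via S→A: +{a,b}
  S via S→c: +{c}
  S: {a,b,c}  A: {a,b}  B: {a,b}
[2] — fixpoint
  S: {a,b,c}  A: {a,b}  B: {a,b}

FOLLOW iteration:
seed FOLLOW(S) with $
iter 1:
  B→A c: FOLLOW(A) ⊇ FIRST(c) = {c}; new: +{c}
  S→A: FOLLOW(A) ⊇ FOLLOW(S) ⊇ {$}; new: +{$}
  S→a B: FOLLOW(B) ⊇ FOLLOW(S) ⊇ {$}; new: +{$}
  S: {$}  A: {$,c}  B: {$}
iter 2: done
  S: {$}  A: {$,c}  B: {$}

FOLLOW(A) = ["$", "c"]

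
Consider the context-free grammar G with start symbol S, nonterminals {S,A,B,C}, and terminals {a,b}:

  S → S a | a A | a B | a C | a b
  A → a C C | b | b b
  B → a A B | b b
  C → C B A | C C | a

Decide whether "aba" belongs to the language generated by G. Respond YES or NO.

CNF form of G:
  S -> S T0 | T0 A | T0 B | T0 C | T0 T1
  A -> T0 X2 | T1 T1 | b
  B -> T0 X3 | T1 T1
  C -> C C | C X4 | a
  T0 -> a
  T1 -> b
  X2 -> C C
  X3 -> A B
  X4 -> B A

CYK table (by increasing span):
  cell(0,0) a: {C,T0}  orig:{C}
  cell(1,1) b: {A,T1}  orig:{A}
  cell(2,2) a: {C,T0}  orig:{C}
  cell(0,1) ab: {S}
  cell(1,2) ba: ∅
  cell(0,2) aba: {S}

S ∈ T[0,2] ⇒ YES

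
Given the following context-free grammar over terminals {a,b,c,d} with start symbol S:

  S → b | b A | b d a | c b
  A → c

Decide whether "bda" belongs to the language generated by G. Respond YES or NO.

Convert to CNF:
  S -> T0 A | T0 X4 | T3 T0 | b
  A -> c
  T0 -> b
  T1 -> d
  T2 -> a
  T3 -> c
  X4 -> T1 T2

CYK table (by increasing span):
  T[0,0] 'b' = {S,T0}  orig:{S}
  T[1,1] 'd' = {T1}  orig:{}
  T[2,2] 'a' = {T2}  orig:{}
  T[0,1] 'bd' = ∅
  T[1,2] 'da' = {X4}  orig:{}
  T[0,2] 'bda' = {S}

S ∈ T[0,2] ⇒ YES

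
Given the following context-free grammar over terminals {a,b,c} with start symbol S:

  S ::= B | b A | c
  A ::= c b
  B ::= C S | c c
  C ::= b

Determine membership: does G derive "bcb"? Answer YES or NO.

Convert to CNF:
  S -> C S | T0 T0 | T1 A | c
  A -> T0 T1
  B -> C S | T0 T0
  C -> b
  T0 -> c
  T1 -> b

Fill CYK table bottom-up:
  [0..0]={C,T1}  "b"  orig:{C}
  [1..1]={S,T0}  "c"  orig:{S}
  [2..2]={C,T1}  "b"  orig:{C}
  [0..1]={B,S}  "bc"
  [1..2]={A}  "cb"
  [0..2]={S}  "bcb"

S ∈ T[0,2] ⇒ YES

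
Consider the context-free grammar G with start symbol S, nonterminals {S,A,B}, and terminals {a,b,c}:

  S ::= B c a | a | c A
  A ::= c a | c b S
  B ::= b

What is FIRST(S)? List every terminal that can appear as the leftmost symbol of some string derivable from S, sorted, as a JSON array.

FIRST iteration:
iter 1:
  A via A→c a: +{c}
  B via B→b: +{b}
  S via S→B c a: +{b}
  S via S→a: +{a}
  S via S→c A: +{c}
  FIRST[S]={a,b,c}  FIRST[A]={c}  FIRST[B]={b}
iter 2: done
  FIRST[S]={a,b,c}  FIRST[A]={c}  FIRST[B]={b}

FIRST(S) = ["a", "b", "c"]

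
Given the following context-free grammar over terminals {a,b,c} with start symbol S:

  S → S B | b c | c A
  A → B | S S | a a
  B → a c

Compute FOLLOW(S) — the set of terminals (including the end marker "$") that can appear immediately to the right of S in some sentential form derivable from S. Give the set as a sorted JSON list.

Compute FIRST by fixpoint:
[1]
  A via A→a a: +{a}
  B via B→a c: +{a}
  S via S→b c: +{b}
  S via S→c A: +{c}
  FIRST(S)={b,c}  FIRST(A)={a}  FIRST(B)={a}
[2]
  A via A→S S: +{b,c}
  FIRST(S)={b,c}  FIRST(A)={a,b,c}  FIRST(B)={a}
[3] (stable)
  FIRST(S)={b,c}  FIRST(A)={a,b,c}  FIRST(B)={a}

FOLLOW sets:
initialize: $ ∈ FOLLOW(S)
iter 1:
  A→S S: FOLLOW(S) ⊇ FIRST(S) = {b,c}; new: +{b,c}
  S→S B: FOLLOW(S) ⊇ FIRST(B) = {a}; new: +{a}
  S→S B: FOLLOW(B) ⊇ FOLLOW(S) ⊇ {$,a,b,c}; new: +{$,a,b,c}
  S→c A: FOLLOW(A) ⊇ FOLLOW(S) ⊇ {$,a,b,c}; new: +{$,a,b,c}
  FOLLOW[S]={$,a,b,c}  FOLLOW[A]={$,a,b,c}  FOLLOW[B]={$,a,b,c}
iter 2: done
  FOLLOW[S]={$,a,b,c}  FOLLOW[A]={$,a,b,c}  FOLLOW[B]={$,a,b,c}

FOLLOW(S) = ["$", "a", "b", "c"]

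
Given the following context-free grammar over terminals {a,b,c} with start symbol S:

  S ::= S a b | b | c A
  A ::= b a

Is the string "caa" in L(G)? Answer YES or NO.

CNF form of G:
  S -> S X3 | T2 A | b
  A -> T0 T1
  T0 -> b
  T1 -> a
  T2 -> c
  X3 -> T1 T0

Fill CYK table bottom-up:
  cell(0,0) c: {T2}  orig:{}
  cell(1,1) a: {T1}  orig:{}
  cell(2,2) a: {T1}  orig:{}
  cell(0,1) ca: ∅
  cell(1,2) aa: ∅
  cell(0,2) caa: ∅

S ∉ T[0,2] ⇒ NO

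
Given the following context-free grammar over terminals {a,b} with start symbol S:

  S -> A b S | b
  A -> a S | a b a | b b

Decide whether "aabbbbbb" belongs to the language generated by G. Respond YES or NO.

Convert to CNF:
  S -> A X3 | b
  A -> T0 S | T0 X2 | T1 T1
  T0 -> a
  T1 -> b
  X2 -> T1 T0
  X3 -> T1 S

CYK fill:
  T[0,0] 'a' = {T0}  orig:{}
  T[1,1] 'a' = {T0}  orig:{}
  T[2,2] 'b' = {S,T1}  orig:{S}
  T[3,3] 'b' = {S,T1}  orig:{S}
  T[4,4] 'b' = {S,T1}  orig:{S}
  T[5,5] 'b' = {S,T1}  orig:{S}
  T[6,6] 'b' = {S,T1}  orig:{S}
  T[7,7] 'b' = {S,T1}  orig:{S}
  T[0,1] 'aa' = ∅
  T[1,2] 'ab' = {A}
  T[2,3] 'bb' = {A,X3}  orig:{A}
  T[3,4] 'bb' = {A,X3}  orig:{A}
  T[4,5] 'bb' = {A,X3}  orig:{A}
  T[5,6] 'bb' = {A,X3}  orig:{A}
  T[6,7] 'bb' = {A,X3}  orig:{A}
  T[0,2] 'aab' = ∅
  T[1,3] 'abb' = ∅
  T[2,4] 'bbb' = ∅
  T[3,5] 'bbb' = ∅
  T[4,6] 'bbb' = ∅
  T[5,7] 'bbb' = ∅
  T[0,3] 'aabb' = ∅
  T[1,4] 'abbb' = {S}
  T[2,5] 'bbbb' = {S}
  T[3,6] 'bbbb' = {S}
  T[4,7] 'bbbb' = {S}
  T[0,4] 'aabbb' = {A}
  T[1,5] 'abbbb' = {A}
  T[2,6] 'bbbbb' = {X3}  orig:{}
  T[3,7] 'bbbbb' = {X3}  orig:{}
  T[0,5] 'aabbbb' = ∅
  T[1,6] 'abbbbb' = ∅
  T[2,7] 'bbbbbb' = ∅
  T[0,6] 'aabbbbb' = {S}
  T[1,7] 'abbbbbb' = {S}
  T[0,7] 'aabbbbbb' = {A}

S ∉ T[0,7] ⇒ NO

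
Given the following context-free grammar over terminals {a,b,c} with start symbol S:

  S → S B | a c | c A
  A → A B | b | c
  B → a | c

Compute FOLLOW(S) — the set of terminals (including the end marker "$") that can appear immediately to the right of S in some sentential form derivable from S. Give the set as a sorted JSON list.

Compute FIRST by fixpoint:
[1]
  A via A→b: +{b}
  A via A→c: +{c}
  B via B→a: +{a}
  B via B→c: +{c}
  S via S→a c: +{a}
  S via S→c A: +{c}
  FIRST(S)={a,c}  FIRST(A)={b,c}  FIRST(B)={a,c}
[2] done
  FIRST(S)={a,c}  FIRST(A)={b,c}  FIRST(B)={a,c}

FOLLOW iteration:
FOLLOW(S) := {$}
round 1:
  A→A B: FOLLOW(A) ⊇ FIRST(B) = {a,c}; new: +{a,c}
  A→A B: FOLLOW(B) ⊇ FOLLOW(A) ⊇ {a,c}; new: +{a,c}
  S→S B: FOLLOW(S) ⊇ FIRST(B) = {a,c}; new: +{a,c}
  S→S B: FOLLOW(B) ⊇ FOLLOW(S) ⊇ {$,a,c}; new: +{$}
  S→c A: FOLLOW(A) ⊇ FOLLOW(S) ⊇ {$,a,c}; new: +{$}
  S: {$,a,c}  A: {$,a,c}  B: {$,a,c}
round 2: — fixpoint
  S: {$,a,c}  A: {$,a,c}  B: {$,a,c}

FOLLOW(S) = ["$", "a", "c"]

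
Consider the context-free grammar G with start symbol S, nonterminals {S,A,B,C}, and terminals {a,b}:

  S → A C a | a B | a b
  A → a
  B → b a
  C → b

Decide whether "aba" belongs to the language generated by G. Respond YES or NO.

CNF form of G:
  S -> A X2 | T1 B | T1 T0
  A -> a
  B -> T0 T1
  C -> b
  T0 -> b
  T1 -> a
  X2 -> C T1

CYK fill:
  [0..0]={A,T1}  "a"  orig:{A}
  [1..1]={C,T0}  "b"  orig:{C}
  [2..2]={A,T1}  "a"  orig:{A}
  [0..1]={S}  "ab"
  [1..2]={B,X2}  "ba"  orig:{B}
  [0..2]={S}  "aba"

S ∈ T[0,2] ⇒ YES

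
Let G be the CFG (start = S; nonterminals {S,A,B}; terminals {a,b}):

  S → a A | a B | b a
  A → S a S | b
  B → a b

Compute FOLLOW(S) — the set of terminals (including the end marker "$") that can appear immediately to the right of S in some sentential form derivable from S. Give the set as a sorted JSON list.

Compute FIRST by fixpoint:
iter 1:
  A via A→b: +{b}
  B via B→a b: +{a}
  S via S→a A: +{a}
  S via S→b a: +{b}
  FIRST[S]={a,b}  FIRST[A]={b}  FIRST[B]={a}
iter 2:
  A via A→S a S: +{a}
  FIRST[S]={a,b}  FIRST[A]={a,b}  FIRST[B]={a}
iter 3: done
  FIRST[S]={a,b}  FIRST[A]={a,b}  FIRST[B]={a}

FOLLOW sets:
seed FOLLOW(S) with $
[1]
  A→S a S: FOLLOW(S) ⊇ FIRST(a) = {a}; new: +{a}
  S→a A: FOLLOW(A) ⊇ FOLLOW(S) ⊇ {$,a}; new: +{$,a}
  S→a B: FOLLOW(B) ⊇ FOLLOW(S) ⊇ {$,a}; new: +{$,a}
  FOLLOW[S]={$,a}  FOLLOW[A]={$,a}  FOLLOW[B]={$,a}
[2] done
  FOLLOW[S]={$,a}  FOLLOW[A]={$,a}  FOLLOW[B]={$,a}

FOLLOW(S) = ["$", "a"]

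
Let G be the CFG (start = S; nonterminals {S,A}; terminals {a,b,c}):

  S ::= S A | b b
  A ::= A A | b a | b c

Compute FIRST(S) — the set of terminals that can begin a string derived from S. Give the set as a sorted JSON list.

Compute FIRST by fixpoint:
round 1:
  A via A→b a: +{b}
  S via S→b b: +{b}
  FIRST(S)={b}  FIRST(A)={b}
round 2: (no change)
  FIRST(S)={b}  FIRST(A)={b}

FIRST(S) = ["b"]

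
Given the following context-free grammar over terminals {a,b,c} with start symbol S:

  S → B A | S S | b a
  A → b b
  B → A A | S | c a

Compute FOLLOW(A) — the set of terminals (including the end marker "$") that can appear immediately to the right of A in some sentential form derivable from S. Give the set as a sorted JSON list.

FIRST iteration:
round 1:
  A via A→b b: +{b}
  B via B→A A: +{b}
  B via B→c a: +{c}
  S via S→B A: +{b,c}
  FIRST(S)={b,c}  FIRST(A)={b}  FIRST(B)={b,c}
round 2: done
  FIRST(S)={b,c}  FIRST(A)={b}  FIRST(B)={b,c}

FOLLOW iteration:
seed FOLLOW(S) with $
round 1:
  B→A A: FOLLOW(A) ⊇ FIRST(A) = {b}; new: +{b}
  S→B A: FOLLOW(B) ⊇ FIRST(A) = {b}; new: +{b}
  S→B A: FOLLOW(A) ⊇ FOLLOW(S) ⊇ {$}; new: +{$}
  S→S S: FOLLOW(S) ⊇ FIRST(S) = {b,c}; new: +{b,c}
  S: {$,b,c}  A: {$,b}  B: {b}
round 2:
  S→B A: FOLLOW(A) ⊇ FOLLOW(S) ⊇ {$,b,c}; new: +{c}
  S: {$,b,c}  A: {$,b,c}  B: {b}
round 3: (no change)
  S: {$,b,c}  A: {$,b,c}  B: {b}

FOLLOW(A) = ["$", "b", "c"]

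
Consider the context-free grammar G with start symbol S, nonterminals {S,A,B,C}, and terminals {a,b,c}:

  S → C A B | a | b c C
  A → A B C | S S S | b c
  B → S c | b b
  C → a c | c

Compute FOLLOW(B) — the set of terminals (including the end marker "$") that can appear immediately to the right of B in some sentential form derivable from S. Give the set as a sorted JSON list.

FIRST iteration:
round 1:
  A via A→b c: +{b}
  B via B→b b: +{b}
  C via C→a c: +{a}
  C via C→c: +{c}
  S via S→C A B: +{a,c}
  S via S→b c C: +{b}
  FIRST(S)={a,b,c}  FIRST(A)={b}  FIRST(B)={b}  FIRST(C)={a,c}
round 2:
  A via A→S S S: +{a,c}
  B via B→S c: +{a,c}
  FIRST(S)={a,b,c}  FIRST(A)={a,b,c}  FIRST(B)={a,b,c}  FIRST(C)={a,c}
round 3: (no change)
  FIRST(S)={a,b,c}  FIRST(A)={a,b,c}  FIRST(B)={a,b,c}  FIRST(C)={a,c}

Compute FOLLOW by fixpoint:
initialize: $ ∈ FOLLOW(S)
round 1:
  A→A B C: FOLLOW(A) ⊇ FIRST(B) = {a,b,c}; new: +{a,b,c}
  A→A B C: FOLLOW(B) ⊇ FIRST(C) = {a,c}; new: +{a,c}
  A→A B C: FOLLOW(C) ⊇ FOLLOW(A) ⊇ {a,b,c}; new: +{a,b,c}
  A→S S S: FOLLOW(S) ⊇ FIRST(S) = {a,b,c}; new: +{a,b,c}
  S→C A B: FOLLOW(B) ⊇ FOLLOW(S) ⊇ {$,a,b,c}; new: +{$,b}
  S→b c C: FOLLOW(C) ⊇ FOLLOW(S) ⊇ {$,a,b,c}; new: +{$}
  S: {$,a,b,c}  A: {a,b,c}  B: {$,a,b,c}  C: {$,a,b,c}
round 2: (stable)
  S: {$,a,b,c}  A: {a,b,c}  B: {$,a,b,c}  C: {$,a,b,c}

FOLLOW(B) = ["$", "a", "b", "c"]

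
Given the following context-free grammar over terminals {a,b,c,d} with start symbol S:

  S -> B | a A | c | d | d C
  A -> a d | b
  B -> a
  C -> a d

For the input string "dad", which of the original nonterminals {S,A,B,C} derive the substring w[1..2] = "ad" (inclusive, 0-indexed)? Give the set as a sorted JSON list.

Convert to CNF:
  S -> T0 A | T1 C | a | c | d
  A -> T0 T1 | b
  B -> a
  C -> T0 T1
  T0 -> a
  T1 -> d

CYK table (by increasing span) — only the sub-triangle for w[1..2]:
  T[1,1] 'a' = {B,S,T0}  orig:{B,S}
  T[2,2] 'd' = {S,T1}  orig:{S}
  T[1,2] 'ad' = {A,C}

Original NTs in T[1,2] deriving "ad": ["A", "C"]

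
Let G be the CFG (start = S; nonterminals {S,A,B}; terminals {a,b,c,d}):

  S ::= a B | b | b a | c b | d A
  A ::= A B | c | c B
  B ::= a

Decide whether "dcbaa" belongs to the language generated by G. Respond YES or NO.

CNF form of G:
  S -> T0 T2 | T1 B | T2 T1 | T3 A | b
  A -> A B | T0 B | c
  B -> a
  T0 -> c
  T1 -> a
  T2 -> b
  T3 -> d

Fill CYK table bottom-up:
  [0..0]={T3}  "d"  orig:{}
  [1..1]={A,T0}  "c"  orig:{A}
  [2..2]={S,T2}  "b"  orig:{S}
  [3..3]={B,T1}  "a"  orig:{B}
  [4..4]={B,T1}  "a"  orig:{B}
  [0..1]={S}  "dc"
  [1..2]={S}  "cb"
  [2..3]={S}  "ba"
  [3..4]={S}  "aa"
  [0..2]=∅  "dcb"
  [1..3]=∅  "cba"
  [2..4]=∅  "baa"
  [0..3]=∅  "dcba"
  [1..4]=∅  "cbaa"
  [0..4]=∅  "dcbaa"

S ∉ T[0,4] ⇒ NO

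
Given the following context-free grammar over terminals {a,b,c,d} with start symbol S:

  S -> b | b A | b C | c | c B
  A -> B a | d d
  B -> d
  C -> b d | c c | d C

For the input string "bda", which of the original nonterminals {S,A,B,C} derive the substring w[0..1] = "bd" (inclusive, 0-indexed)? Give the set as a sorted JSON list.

CNF form of G:
  S -> T2 A | T2 C | T3 B | b | c
  A -> B T0 | T1 T1
  B -> d
  C -> T1 C | T2 T1 | T3 T3
  T0 -> a
  T1 -> d
  T2 -> b
  T3 -> c

CYK fill (cells [i..j] with 0 ≤ i ≤ j ≤ 1 only):
  T[0,0] 'b' = {S,T2}  orig:{S}
  T[1,1] 'd' = {B,T1}  orig:{B}
  T[0,1] 'bd' = {C}

Original NTs in T[0,1] deriving "bd": ["C"]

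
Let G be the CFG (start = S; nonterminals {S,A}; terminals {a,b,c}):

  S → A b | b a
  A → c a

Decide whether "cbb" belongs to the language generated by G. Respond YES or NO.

Convert to CNF:
  S -> A T2 | T2 T1
  A -> T0 T1
  T0 -> c
  T1 -> a
  T2 -> b

CYK fill:
  [0..0]={T0}  "c"  orig:{}
  [1..1]={T2}  "b"  orig:{}
  [2..2]={T2}  "b"  orig:{}
  [0..1]=∅  "cb"
  [1..2]=∅  "bb"
  [0..2]=∅  "cbb"

S ∉ T[0,2] ⇒ NO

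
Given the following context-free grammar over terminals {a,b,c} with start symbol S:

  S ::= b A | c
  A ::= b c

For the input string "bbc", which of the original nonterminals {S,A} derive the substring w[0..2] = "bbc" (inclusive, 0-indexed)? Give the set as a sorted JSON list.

Convert to CNF:
  S -> T0 A | c
  A -> T0 T1
  T0 -> b
  T1 -> c

CYK table (by increasing span) (cells [i..j] with 0 ≤ i ≤ j ≤ 2 only):
  [0..0]={T0}  "b"  orig:{}
  [1..1]={T0}  "b"  orig:{}
  [2..2]={S,T1}  "c"  orig:{S}
  [0..1]=∅  "bb"
  [1..2]={A}  "bc"
  [0..2]={S}  "bbc"

Original NTs in T[0,2] deriving "bbc": ["S"]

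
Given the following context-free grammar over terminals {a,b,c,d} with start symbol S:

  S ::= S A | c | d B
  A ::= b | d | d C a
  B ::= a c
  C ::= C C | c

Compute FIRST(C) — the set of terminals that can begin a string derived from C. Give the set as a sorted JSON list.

FIRST sets, iterate to fixpoint:
round 1:
  A via A→b: +{b}
  A via A→d: +{d}
  B via B→a c: +{a}
  C via C→c: +{c}
  S via S→c: +{c}
  S via S→d B: +{d}
  S: {c,d}  A: {b,d}  B: {a}  C: {c}
round 2: done
  S: {c,d}  A: {b,d}  B: {a}  C: {c}

FIRST(C) = ["c"]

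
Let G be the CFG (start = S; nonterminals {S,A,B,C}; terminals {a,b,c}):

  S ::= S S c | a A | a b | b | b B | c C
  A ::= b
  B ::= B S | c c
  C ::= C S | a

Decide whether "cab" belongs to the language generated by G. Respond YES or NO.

CNF form of G:
  S -> S X3 | T0 C | T1 A | T1 T2 | T2 B | b
  A -> b
  B -> B S | T0 T0
  C -> C S | a
  T0 -> c
  T1 -> a
  T2 -> b
  X3 -> S T0

CYK fill:
  [0..0]={T0}  "c"  orig:{}
  [1..1]={C,T1}  "a"  orig:{C}
  [2..2]={A,S,T2}  "b"  orig:{A,S}
  [0..1]={S}  "ca"
  [1..2]={C,S}  "ab"
  [0..2]={S}  "cab"

S ∈ T[0,2] ⇒ YES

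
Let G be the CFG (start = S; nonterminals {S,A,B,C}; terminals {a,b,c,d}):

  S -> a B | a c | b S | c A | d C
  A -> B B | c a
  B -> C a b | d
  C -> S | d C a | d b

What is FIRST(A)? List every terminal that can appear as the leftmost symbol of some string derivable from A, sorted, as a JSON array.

FIRST sets, iterate to fixpoint:
round 1:
  A via A→c a: +{c}
  B via B→d: +{d}
  C via C→d C a: +{d}
  S via S→a B: +{a}
  S via S→b S: +{b}
  S via S→c A: +{c}
  S via S→d C: +{d}
  FIRST[S]={a,b,c,d}  FIRST[A]={c}  FIRST[B]={d}  FIRST[C]={d}
round 2:
  A via A→B B: +{d}
  C via C→S: +{a,b,c}
  FIRST[S]={a,b,c,d}  FIRST[A]={c,d}  FIRST[B]={d}  FIRST[C]={a,b,c,d}
round 3:
  B via B→C a b: +{a,b,c}
  FIRST[S]={a,b,c,d}  FIRST[A]={c,d}  FIRST[B]={a,b,c,d}  FIRST[C]={a,b,c,d}
round 4:
  A via A→B B: +{a,b}
  FIRST[S]={a,b,c,d}  FIRST[A]={a,b,c,d}  FIRST[B]={a,b,c,d}  FIRST[C]={a,b,c,d}
round 5: done
  FIRST[S]={a,b,c,d}  FIRST[A]={a,b,c,d}  FIRST[B]={a,b,c,d}  FIRST[C]={a,b,c,d}

FIRST(A) = ["a", "b", "c", "d"]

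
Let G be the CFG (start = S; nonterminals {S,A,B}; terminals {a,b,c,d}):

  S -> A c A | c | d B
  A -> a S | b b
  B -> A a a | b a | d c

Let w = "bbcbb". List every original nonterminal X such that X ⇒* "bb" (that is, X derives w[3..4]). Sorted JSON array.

Convert to CNF:
  S -> A X5 | T2 B | c
  A -> T0 S | T1 T1
  B -> A X4 | T1 T0 | T2 T3
  T0 -> a
  T1 -> b
  T2 -> d
  T3 -> c
  X4 -> T0 T0
  X5 -> T3 A

CYK fill — only the sub-triangle for w[3..4]:
  cell(3,3) b: {T1}  orig:{}
  cell(4,4) b: {T1}  orig:{}
  cell(3,4) bb: {A}

Original NTs in T[3,4] deriving "bb": ["A"]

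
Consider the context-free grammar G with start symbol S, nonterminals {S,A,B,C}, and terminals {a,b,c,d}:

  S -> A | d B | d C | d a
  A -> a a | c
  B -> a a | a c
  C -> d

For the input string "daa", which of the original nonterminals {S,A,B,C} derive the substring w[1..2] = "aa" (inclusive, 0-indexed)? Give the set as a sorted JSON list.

CNF form of G:
  S -> T0 T0 | T2 B | T2 C | T2 T0 | c
  A -> T0 T0 | c
  B -> T0 T0 | T0 T1
  C -> d
  T0 -> a
  T1 -> c
  T2 -> d

CYK fill, restricted to cells inside w[1..2]:
  cell(1,1) a: {T0}  orig:{}
  cell(2,2) a: {T0}  orig:{}
  cell(1,2) aa: {A,B,S}

Original NTs in T[1,2] deriving "aa": ["A", "B", "S"]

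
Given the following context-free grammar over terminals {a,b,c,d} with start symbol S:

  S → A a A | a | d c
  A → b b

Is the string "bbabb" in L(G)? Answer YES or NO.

Convert to CNF:
  S -> A X4 | T2 T3 | a
  A -> T0 T0
  T0 -> b
  T1 -> a
  T2 -> d
  T3 -> c
  X4 -> T1 A

CYK table (by increasing span):
  cell(0,0) b: {T0}  orig:{}
  cell(1,1) b: {T0}  orig:{}
  cell(2,2) a: {S,T1}  orig:{S}
  cell(3,3) b: {T0}  orig:{}
  cell(4,4) b: {T0}  orig:{}
  cell(0,1) bb: {A}
  cell(1,2) ba: ∅
  cell(2,3) ab: ∅
  cell(3,4) bb: {A}
  cell(0,2) bba: ∅
  cell(1,3) bab: ∅
  cell(2,4) abb: {X4}  orig:{}
  cell(0,3) bbab: ∅
  cell(1,4) babb: ∅
  cell(0,4) bbabb: {S}

S ∈ T[0,4] ⇒ YES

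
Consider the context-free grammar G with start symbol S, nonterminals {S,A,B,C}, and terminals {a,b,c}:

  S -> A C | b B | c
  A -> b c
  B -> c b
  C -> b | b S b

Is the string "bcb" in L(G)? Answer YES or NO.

Convert to CNF:
  S -> A C | T0 B | c
  A -> T0 T1
  B -> T1 T0
  C -> T0 X2 | b
  T0 -> b
  T1 -> c
  X2 -> S T0

CYK table (by increasing span):
  T[0,0] 'b' = {C,T0}  orig:{C}
  T[1,1] 'c' = {S,T1}  orig:{S}
  T[2,2] 'b' = {C,T0}  orig:{C}
  T[0,1] 'bc' = {A}
  T[1,2] 'cb' = {B,X2}  orig:{B}
  T[0,2] 'bcb' = {C,S}

S ∈ T[0,2] ⇒ YES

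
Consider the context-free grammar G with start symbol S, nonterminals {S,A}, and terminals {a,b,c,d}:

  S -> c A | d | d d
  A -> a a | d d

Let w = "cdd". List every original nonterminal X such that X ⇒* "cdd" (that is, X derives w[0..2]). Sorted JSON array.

CNF form of G:
  S -> T1 T1 | T2 A | d
  A -> T0 T0 | T1 T1
  T0 -> a
  T1 -> d
  T2 -> c

Fill CYK table bottom-up (cells [i..j] with 0 ≤ i ≤ j ≤ 2 only):
  [0..0]={T2}  "c"  orig:{}
  [1..1]={S,T1}  "d"  orig:{S}
  [2..2]={S,T1}  "d"  orig:{S}
  [0..1]=∅  "cd"
  [1..2]={A,S}  "dd"
  [0..2]={S}  "cdd"

Original NTs in T[0,2] deriving "cdd": ["S"]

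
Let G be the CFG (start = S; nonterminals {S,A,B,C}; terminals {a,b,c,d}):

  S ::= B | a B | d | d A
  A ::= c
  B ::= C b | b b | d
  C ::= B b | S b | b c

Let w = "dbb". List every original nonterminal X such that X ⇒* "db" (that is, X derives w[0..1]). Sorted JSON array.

CNF form of G:
  S -> C T0 | T0 T0 | T2 B | T3 A | d
  A -> c
  B -> C T0 | T0 T0 | d
  C -> B T0 | S T0 | T0 T1
  T0 -> b
  T1 -> c
  T2 -> a
  T3 -> d

Fill CYK table bottom-up — only the sub-triangle for w[0..1]:
  T[0,0] 'd' = {B,S,T3}  orig:{B,S}
  T[1,1] 'b' = {T0}  orig:{}
  T[0,1] 'db' = {C}

Original NTs in T[0,1] deriving "db": ["C"]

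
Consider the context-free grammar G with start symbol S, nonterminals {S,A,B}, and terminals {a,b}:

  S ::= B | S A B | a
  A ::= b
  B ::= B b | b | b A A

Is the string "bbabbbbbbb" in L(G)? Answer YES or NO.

CNF form of G:
  S -> B T0 | S X2 | T0 X3 | a | b
  A -> b
  B -> B T0 | T0 X1 | b
  T0 -> b
  X1 -> A A
  X2 -> A B
  X3 -> A A

Fill CYK table bottom-up:
  cell(0,0) b: {A,B,S,T0}  orig:{A,B,S}
  cell(1,1) b: {A,B,S,T0}  orig:{A,B,S}
  cell(2,2) a: {S}
  cell(3,3) b: {A,B,S,T0}  orig:{A,B,S}
  cell(4,4) b: {A,B,S,T0}  orig:{A,B,S}
  cell(5,5) b: {A,B,S,T0}  orig:{A,B,S}
  cell(6,6) b: {A,B,S,T0}  orig:{A,B,S}
  cell(7,7) b: {A,B,S,T0}  orig:{A,B,S}
  cell(8,8) b: {A,B,S,T0}  orig:{A,B,S}
  cell(9,9) b: {A,B,S,T0}  orig:{A,B,S}
  cell(0,1) bb: {B,S,X1,X2,X3}  orig:{B,S}
  cell(1,2) ba: ∅
  cell(2,3) ab: ∅
  cell(3,4) bb: {B,S,X1,X2,X3}  orig:{B,S}
  cell(4,5) bb: {B,S,X1,X2,X3}  orig:{B,S}
  cell(5,6) bb: {B,S,X1,X2,X3}  orig:{B,S}
  cell(6,7) bb: {B,S,X1,X2,X3}  orig:{B,S}
  cell(7,8) bb: {B,S,X1,X2,X3}  orig:{B,S}
  cell(8,9) bb: {B,S,X1,X2,X3}  orig:{B,S}
  cell(0,2) bba: ∅
  cell(1,3) bab: ∅
  cell(2,4) abb: {S}
  cell(3,5) bbb: {B,S,X2}  orig:{B,S}
  cell(4,6) bbb: {B,S,X2}  orig:{B,S}
  cell(5,7) bbb: {B,S,X2}  orig:{B,S}
  cell(6,8) bbb: {B,S,X2}  orig:{B,S}
  cell(7,9) bbb: {B,S,X2}  orig:{B,S}
  cell(0,3) bbab: ∅
  cell(1,4) babb: ∅
  cell(2,5) abbb: {S}
  cell(3,6) bbbb: {B,S,X2}  orig:{B,S}
  cell(4,7) bbbb: {B,S,X2}  orig:{B,S}
  cell(5,8) bbbb: {B,S,X2}  orig:{B,S}
  cell(6,9) bbbb: {B,S,X2}  orig:{B,S}
  cell(0,4) bbabb: ∅
  cell(1,5) babbb: ∅
  cell(2,6) abbbb: {S}
  cell(3,7) bbbbb: {B,S,X2}  orig:{B,S}
  cell(4,8) bbbbb: {B,S,X2}  orig:{B,S}
  cell(5,9) bbbbb: {B,S,X2}  orig:{B,S}
  cell(0,5) bbabbb: ∅
  cell(1,6) babbbb: ∅
  cell(2,7) abbbbb: {S}
  cell(3,8) bbbbbb: {B,S,X2}  orig:{B,S}
  cell(4,9) bbbbbb: {B,S,X2}  orig:{B,S}
  cell(0,6) bbabbbb: ∅
  cell(1,7) babbbbb: ∅
  cell(2,8) abbbbbb: {S}
  cell(3,9) bbbbbbb: {B,S,X2}  orig:{B,S}
  cell(0,7) bbabbbbb: ∅
  cell(1,8) babbbbbb: ∅
  cell(2,9) abbbbbbb: {S}
  cell(0,8) bbabbbbbb: ∅
  cell(1,9) babbbbbbb: ∅
  cell(0,9) bbabbbbbbb: ∅

S ∉ T[0,9] ⇒ NO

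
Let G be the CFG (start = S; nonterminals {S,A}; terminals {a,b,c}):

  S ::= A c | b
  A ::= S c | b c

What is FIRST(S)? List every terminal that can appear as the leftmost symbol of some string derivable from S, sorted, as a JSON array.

Compute FIRST by fixpoint:
pass 1:
  A via A→b c: +{b}
  S via S→A c: +{b}
  S: {b}  A: {b}
pass 2: — fixpoint
  S: {b}  A: {b}

FIRST(S) = ["b"]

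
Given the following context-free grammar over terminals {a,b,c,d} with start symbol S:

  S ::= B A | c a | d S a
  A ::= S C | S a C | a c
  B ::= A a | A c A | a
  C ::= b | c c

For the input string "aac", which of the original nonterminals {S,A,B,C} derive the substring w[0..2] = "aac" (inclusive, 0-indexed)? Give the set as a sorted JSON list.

CNF form of G:
  S -> B A | T1 T0 | T2 X5
  A -> S C | S X3 | T0 T1
  B -> A T0 | A X4 | a
  C -> T1 T1 | b
  T0 -> a
  T1 -> c
  T2 -> d
  X3 -> T0 C
  X4 -> T1 A
  X5 -> S T0

CYK fill (cells [i..j] with 0 ≤ i ≤ j ≤ 2 only):
  cell(0,0) a: {B,T0}  orig:{B}
  cell(1,1) a: {B,T0}  orig:{B}
  cell(2,2) c: {T1}  orig:{}
  cell(0,1) aa: ∅
  cell(1,2) ac: {A}
  cell(0,2) aac: {S}

Original NTs in T[0,2] deriving "aac": ["S"]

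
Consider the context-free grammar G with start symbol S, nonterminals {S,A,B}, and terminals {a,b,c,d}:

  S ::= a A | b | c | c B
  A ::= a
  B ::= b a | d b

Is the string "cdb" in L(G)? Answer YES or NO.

Convert to CNF:
  S -> T1 A | T3 B | b | c
  A -> a
  B -> T0 T1 | T2 T0
  T0 -> b
  T1 -> a
  T2 -> d
  T3 -> c

CYK fill:
  [0..0]={S,T3}  "c"  orig:{S}
  [1..1]={T2}  "d"  orig:{}
  [2..2]={S,T0}  "b"  orig:{S}
  [0..1]=∅  "cd"
  [1..2]={B}  "db"
  [0..2]={S}  "cdb"

S ∈ T[0,2] ⇒ YES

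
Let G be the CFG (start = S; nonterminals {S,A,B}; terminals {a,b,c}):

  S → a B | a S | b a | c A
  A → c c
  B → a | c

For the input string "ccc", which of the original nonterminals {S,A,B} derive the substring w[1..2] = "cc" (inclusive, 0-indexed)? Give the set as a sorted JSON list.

CNF form of G:
  S -> T0 A | T1 B | T1 S | T2 T1
  A -> T0 T0
  B -> a | c
  T0 -> c
  T1 -> a
  T2 -> b

Fill CYK table bottom-up — only the sub-triangle for w[1..2]:
  cell(1,1) c: {B,T0}  orig:{B}
  cell(2,2) c: {B,T0}  orig:{B}
  cell(1,2) cc: {A}

Original NTs in T[1,2] deriving "cc": ["A"]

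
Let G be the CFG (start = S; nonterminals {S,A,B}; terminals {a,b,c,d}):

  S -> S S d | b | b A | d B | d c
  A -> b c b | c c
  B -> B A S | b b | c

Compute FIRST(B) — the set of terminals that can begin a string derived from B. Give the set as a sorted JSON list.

FIRST iteration:
iter 1:
  A via A→b c b: +{b}
  A via A→c c: +{c}
  B via B→b b: +{b}
  B via B→c: +{c}
  S via S→b: +{b}
  S via S→d B: +{d}
  S: {b,d}  A: {b,c}  B: {b,c}
iter 2: done
  S: {b,d}  A: {b,c}  B: {b,c}

FIRST(B) = ["b", "c"]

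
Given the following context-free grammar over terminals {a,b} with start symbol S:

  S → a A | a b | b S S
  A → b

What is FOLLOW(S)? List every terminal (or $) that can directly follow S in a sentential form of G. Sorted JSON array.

Compute FIRST by fixpoint:
[1]
  A via A→b: +{b}
  S via S→a A: +{a}
  S via S→b S S: +{b}
  FIRST[S]={a,b}  FIRST[A]={b}
[2] — fixpoint
  FIRST[S]={a,b}  FIRST[A]={b}

FOLLOW sets:
seed FOLLOW(S) with $
round 1:
  S→a A: FOLLOW(A) ⊇ FOLLOW(S) ⊇ {$}; new: +{$}
  S→b S S: FOLLOW(S) ⊇ FIRST(S) = {a,b}; new: +{a,b}
  FOLLOW(S)={$,a,b}  FOLLOW(A)={$}
round 2:
  S→a A: FOLLOW(A) ⊇ FOLLOW(S) ⊇ {$,a,b}; new: +{a,b}
  FOLLOW(S)={$,a,b}  FOLLOW(A)={$,a,b}
round 3: (stable)
  FOLLOW(S)={$,a,b}  FOLLOW(A)={$,a,b}

FOLLOW(S) = ["$", "a", "b"]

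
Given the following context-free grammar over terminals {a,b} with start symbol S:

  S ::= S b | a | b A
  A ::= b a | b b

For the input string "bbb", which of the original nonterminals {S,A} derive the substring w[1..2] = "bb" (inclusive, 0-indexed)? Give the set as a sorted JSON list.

CNF form of G:
  S -> S T0 | T0 A | a
  A -> T0 T0 | T0 T1
  T0 -> b
  T1 -> a

CYK fill — only the sub-triangle for w[1..2]:
  cell(1,1) b: {T0}  orig:{}
  cell(2,2) b: {T0}  orig:{}
  cell(1,2) bb: {A}

Original NTs in T[1,2] deriving "bb": ["A"]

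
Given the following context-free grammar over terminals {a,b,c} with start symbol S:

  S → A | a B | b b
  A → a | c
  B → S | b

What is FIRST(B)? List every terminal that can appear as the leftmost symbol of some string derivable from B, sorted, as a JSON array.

FIRST sets, iterate to fixpoint:
pass 1:
  A via A→a: +{a}
  A via A→c: +{c}
  B via B→b: +{b}
  S via S→A: +{a,c}
  S via S→b b: +{b}
  S: {a,b,c}  A: {a,c}  B: {b}
pass 2:
  B via B→S: +{a,c}
  S: {a,b,c}  A: {a,c}  B: {a,b,c}
pass 3: (no change)
  S: {a,b,c}  A: {a,c}  B: {a,b,c}

FIRST(B) = ["a", "b", "c"]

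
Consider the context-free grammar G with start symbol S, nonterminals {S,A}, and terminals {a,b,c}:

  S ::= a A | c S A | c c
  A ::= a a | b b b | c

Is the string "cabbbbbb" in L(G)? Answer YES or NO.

CNF form of G:
  S -> T0 A | T2 T2 | T2 X4
  A -> T0 T0 | T1 X3 | c
  T0 -> a
  T1 -> b
  T2 -> c
  X3 -> T1 T1
  X4 -> S A

CYK fill:
  cell(0,0) c: {A,T2}  orig:{A}
  cell(1,1) a: {T0}  orig:{}
  cell(2,2) b: {T1}  orig:{}
  cell(3,3) b: {T1}  orig:{}
  cell(4,4) b: {T1}  orig:{}
  cell(5,5) b: {T1}  orig:{}
  cell(6,6) b: {T1}  orig:{}
  cell(7,7) b: {T1}  orig:{}
  cell(0,1) ca: ∅
  cell(1,2) ab: ∅
  cell(2,3) bb: {X3}  orig:{}
  cell(3,4) bb: {X3}  orig:{}
  cell(4,5) bb: {X3}  orig:{}
  cell(5,6) bb: {X3}  orig:{}
  cell(6,7) bb: {X3}  orig:{}
  cell(0,2) cab: ∅
  cell(1,3) abb: ∅
  cell(2,4) bbb: {A}
  cell(3,5) bbb: {A}
  cell(4,6) bbb: {A}
  cell(5,7) bbb: {A}
  cell(0,3) cabb: ∅
  cell(1,4) abbb: {S}
  cell(2,5) bbbb: ∅
  cell(3,6) bbbb: ∅
  cell(4,7) bbbb: ∅
  cell(0,4) cabbb: ∅
  cell(1,5) abbbb: ∅
  cell(2,6) bbbbb: ∅
  cell(3,7) bbbbb: ∅
  cell(0,5) cabbbb: ∅
  cell(1,6) abbbbb: ∅
  cell(2,7) bbbbbb: ∅
  cell(0,6) cabbbbb: ∅
  cell(1,7) abbbbbb: {X4}  orig:{}
  cell(0,7) cabbbbbb: {S}

S ∈ T[0,7] ⇒ YES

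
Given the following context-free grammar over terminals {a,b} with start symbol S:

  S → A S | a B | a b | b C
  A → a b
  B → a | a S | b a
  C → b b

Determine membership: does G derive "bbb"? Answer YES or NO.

CNF form of G:
  S -> A S | T0 B | T0 T1 | T1 C
  A -> T0 T1
  B -> T0 S | T1 T0 | a
  C -> T1 T1
  T0 -> a
  T1 -> b

CYK table (by increasing span):
  T[0,0] 'b' = {T1}  orig:{}
  T[1,1] 'b' = {T1}  orig:{}
  T[2,2] 'b' = {T1}  orig:{}
  T[0,1] 'bb' = {C}
  T[1,2] 'bb' = {C}
  T[0,2] 'bbb' = {S}

S ∈ T[0,2] ⇒ YES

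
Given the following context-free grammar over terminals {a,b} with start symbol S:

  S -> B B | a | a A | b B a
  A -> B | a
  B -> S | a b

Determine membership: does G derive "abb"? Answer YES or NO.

CNF form of G:
  S -> B B | T0 A | T1 X4 | a
  A -> B B | T0 A | T0 T1 | T1 X2 | a
  B -> B B | T0 A | T0 T1 | T1 X3 | a
  T0 -> a
  T1 -> b
  X2 -> B T0
  X3 -> B T0
  X4 -> B T0

CYK table (by increasing span):
  [0..0]={A,B,S,T0}  "a"  orig:{A,B,S}
  [1..1]={T1}  "b"  orig:{}
  [2..2]={T1}  "b"  orig:{}
  [0..1]={A,B}  "ab"
  [1..2]=∅  "bb"
  [0..2]=∅  "abb"

S ∉ T[0,2] ⇒ NO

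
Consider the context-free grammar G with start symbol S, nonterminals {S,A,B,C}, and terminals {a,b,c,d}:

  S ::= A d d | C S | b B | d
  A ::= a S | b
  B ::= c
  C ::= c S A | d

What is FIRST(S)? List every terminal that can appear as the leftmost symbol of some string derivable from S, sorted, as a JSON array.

FIRST iteration:
pass 1:
  A via A→a S: +{a}
  A via A→b: +{b}
  B via B→c: +{c}
  C via C→c S A: +{c}
  C via C→d: +{d}
  S via S→A d d: +{a,b}
  S via S→C S: +{c,d}
  FIRST[S]={a,b,c,d}  FIRST[A]={a,b}  FIRST[B]={c}  FIRST[C]={c,d}
pass 2: (no change)
  FIRST[S]={a,b,c,d}  FIRST[A]={a,b}  FIRST[B]={c}  FIRST[C]={c,d}

FIRST(S) = ["a", "b", "c", "d"]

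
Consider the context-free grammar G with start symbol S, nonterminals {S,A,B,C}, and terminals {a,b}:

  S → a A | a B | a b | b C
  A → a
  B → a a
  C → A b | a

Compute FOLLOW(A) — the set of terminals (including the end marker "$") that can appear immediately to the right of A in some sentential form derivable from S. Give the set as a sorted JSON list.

FIRST sets, iterate to fixpoint:
[1]
  A via A→a: +{a}
  B via B→a a: +{a}
  C via C→A b: +{a}
  S via S→a A: +{a}
  S via S→b C: +{b}
  S: {a,b}  A: {a}  B: {a}  C: {a}
[2] (no change)
  S: {a,b}  A: {a}  B: {a}  C: {a}

Compute FOLLOW by fixpoint:
FOLLOW(S) := {$}
iter 1:
  C→A b: FOLLOW(A) ⊇ FIRST(b) = {b}; new: +{b}
  S→a A: FOLLOW(A) ⊇ FOLLOW(S) ⊇ {$}; new: +{$}
  S→a B: FOLLOW(B) ⊇ FOLLOW(S) ⊇ {$}; new: +{$}
  S→b C: FOLLOW(C) ⊇ FOLLOW(S) ⊇ {$}; new: +{$}
  S: {$}  A: {$,b}  B: {$}  C: {$}
iter 2: done
  S: {$}  A: {$,b}  B: {$}  C: {$}

FOLLOW(A) = ["$", "b"]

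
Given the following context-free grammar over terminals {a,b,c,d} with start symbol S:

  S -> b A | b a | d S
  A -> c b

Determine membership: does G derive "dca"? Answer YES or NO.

CNF form of G:
  S -> T1 A | T1 T2 | T3 S
  A -> T0 T1
  T0 -> c
  T1 -> b
  T2 -> a
  T3 -> d

CYK table (by increasing span):
  T[0,0] 'd' = {T3}  orig:{}
  T[1,1] 'c' = {T0}  orig:{}
  T[2,2] 'a' = {T2}  orig:{}
  T[0,1] 'dc' = ∅
  T[1,2] 'ca' = ∅
  T[0,2] 'dca' = ∅

S ∉ T[0,2] ⇒ NO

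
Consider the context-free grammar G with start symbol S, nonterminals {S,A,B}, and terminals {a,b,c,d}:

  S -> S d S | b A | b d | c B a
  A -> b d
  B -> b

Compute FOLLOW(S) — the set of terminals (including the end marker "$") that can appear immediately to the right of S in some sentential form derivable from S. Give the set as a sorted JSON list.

FIRST iteration:
[1]
  A via A→b d: +{b}
  B via B→b: +{b}
  S via S→b A: +{b}
  S via S→c B a: +{c}
  S: {b,c}  A: {b}  B: {b}
[2] — fixpoint
  S: {b,c}  A: {b}  B: {b}

FOLLOW iteration:
seed FOLLOW(S) with $
pass 1:
  S→S d S: FOLLOW(S) ⊇ FIRST(d) = {d}; new: +{d}
  S→b A: FOLLOW(A) ⊇ FOLLOW(S) ⊇ {$,d}; new: +{$,d}
  S→c B a: FOLLOW(B) ⊇ FIRST(a) = {a}; new: +{a}
  FOLLOW[S]={$,d}  FOLLOW[A]={$,d}  FOLLOW[B]={a}
pass 2: (no change)
  FOLLOW[S]={$,d}  FOLLOW[A]={$,d}  FOLLOW[B]={a}

FOLLOW(S) = ["$", "d"]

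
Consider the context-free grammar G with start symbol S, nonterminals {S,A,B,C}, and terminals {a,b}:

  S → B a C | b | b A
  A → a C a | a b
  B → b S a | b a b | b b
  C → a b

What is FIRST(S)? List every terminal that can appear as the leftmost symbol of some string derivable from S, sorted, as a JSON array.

FIRST sets, iterate to fixpoint:
pass 1:
  A via A→a C a: +{a}
  B via B→b S a: +{b}
  C via C→a b: +{a}
  S via S→B a C: +{b}
  S: {b}  A: {a}  B: {b}  C: {a}
pass 2: — fixpoint
  S: {b}  A: {a}  B: {b}  C: {a}

FIRST(S) = ["b"]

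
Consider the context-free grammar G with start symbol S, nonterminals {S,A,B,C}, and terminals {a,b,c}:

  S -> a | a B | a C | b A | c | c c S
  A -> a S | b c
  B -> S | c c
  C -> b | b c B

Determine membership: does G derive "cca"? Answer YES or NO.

CNF form of G:
  S -> T0 B | T0 C | T1 A | T2 X5 | a | c
  A -> T0 S | T1 T2
  B -> T0 B | T0 C | T1 A | T2 T2 | T2 X3 | a | c
  C -> T1 X4 | b
  T0 -> a
  T1 -> b
  T2 -> c
  X3 -> T2 S
  X4 -> T2 B
  X5 -> T2 S

CYK table (by increasing span):
  T[0,0] 'c' = {B,S,T2}  orig:{B,S}
  T[1,1] 'c' = {B,S,T2}  orig:{B,S}
  T[2,2] 'a' = {B,S,T0}  orig:{B,S}
  T[0,1] 'cc' = {B,X3,X4,X5}  orig:{B}
  T[1,2] 'ca' = {X3,X4,X5}  orig:{}
  T[0,2] 'cca' = {B,S}

S ∈ T[0,2] ⇒ YES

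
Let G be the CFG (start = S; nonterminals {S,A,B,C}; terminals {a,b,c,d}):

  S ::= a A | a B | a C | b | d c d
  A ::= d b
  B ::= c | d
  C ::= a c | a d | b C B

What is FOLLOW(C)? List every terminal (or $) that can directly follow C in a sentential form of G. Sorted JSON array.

FIRST sets, iterate to fixpoint:
pass 1:
  A via A→d b: +{d}
  B via B→c: +{c}
  B via B→d: +{d}
  C via C→a c: +{a}
  C via C→b C B: +{b}
  S via S→a A: +{a}
  S via S→b: +{b}
  S via S→d c d: +{d}
  FIRST[S]={a,b,d}  FIRST[A]={d}  FIRST[B]={c,d}  FIRST[C]={a,b}
pass 2: (stable)
  FIRST[S]={a,b,d}  FIRST[A]={d}  FIRST[B]={c,d}  FIRST[C]={a,b}

FOLLOW iteration:
initialize: $ ∈ FOLLOW(S)
[1]
  C→b C B: FOLLOW(C) ⊇ FIRST(B) = {c,d}; new: +{c,d}
  C→b C B: FOLLOW(B) ⊇ FOLLOW(C) ⊇ {c,d}; new: +{c,d}
  S→a A: FOLLOW(A) ⊇ FOLLOW(S) ⊇ {$}; new: +{$}
  S→a B: FOLLOW(B) ⊇ FOLLOW(S) ⊇ {$}; new: +{$}
  S→a C: FOLLOW(C) ⊇ FOLLOW(S) ⊇ {$}; new: +{$}
  FOLLOW(S)={$}  FOLLOW(A)={$}  FOLLOW(B)={$,c,d}  FOLLOW(C)={$,c,d}
[2] (stable)
  FOLLOW(S)={$}  FOLLOW(A)={$}  FOLLOW(B)={$,c,d}  FOLLOW(C)={$,c,d}

FOLLOW(C) = ["$", "c", "d"]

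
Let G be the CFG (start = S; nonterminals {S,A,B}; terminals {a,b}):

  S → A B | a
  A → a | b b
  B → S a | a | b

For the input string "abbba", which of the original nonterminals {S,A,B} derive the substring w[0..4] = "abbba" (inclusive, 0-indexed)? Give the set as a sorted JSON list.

CNF form of G:
  S -> A B | a
  A -> T0 T0 | a
  B -> S T1 | a | b
  T0 -> b
  T1 -> a

CYK fill — only the sub-triangle for w[0..4]:
  [0..0]={A,B,S,T1}  "a"  orig:{A,B,S}
  [1..1]={B,T0}  "b"  orig:{B}
  [2..2]={B,T0}  "b"  orig:{B}
  [3..3]={B,T0}  "b"  orig:{B}
  [4..4]={A,B,S,T1}  "a"  orig:{A,B,S}
  [0..1]={S}  "ab"
  [1..2]={A}  "bb"
  [2..3]={A}  "bb"
  [3..4]=∅  "ba"
  [0..2]=∅  "abb"
  [1..3]={S}  "bbb"
  [2..4]={S}  "bba"
  [0..3]=∅  "abbb"
  [1..4]={B}  "bbba"
  [0..4]={S}  "abbba"

Original NTs in T[0,4] deriving "abbba": ["S"]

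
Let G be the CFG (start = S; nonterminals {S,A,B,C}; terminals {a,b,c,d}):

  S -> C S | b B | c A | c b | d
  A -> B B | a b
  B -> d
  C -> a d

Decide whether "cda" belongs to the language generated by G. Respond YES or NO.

CNF form of G:
  S -> C S | T1 B | T3 A | T3 T1 | d
  A -> B B | T0 T1
  B -> d
  C -> T0 T2
  T0 -> a
  T1 -> b
  T2 -> d
  T3 -> c

Fill CYK table bottom-up:
  T[0,0] 'c' = {T3}  orig:{}
  T[1,1] 'd' = {B,S,T2}  orig:{B,S}
  T[2,2] 'a' = {T0}  orig:{}
  T[0,1] 'cd' = ∅
  T[1,2] 'da' = ∅
  T[0,2] 'cda' = ∅

S ∉ T[0,2] ⇒ NO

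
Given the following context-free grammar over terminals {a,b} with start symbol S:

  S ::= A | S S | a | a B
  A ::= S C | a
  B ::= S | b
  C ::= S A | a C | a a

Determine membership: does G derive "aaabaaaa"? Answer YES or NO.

Convert to CNF:
  S -> S C | S S | T0 B | a
  A -> S C | a
  B -> S C | S S | T0 B | a | b
  C -> S A | T0 C | T0 T0
  T0 -> a

Fill CYK table bottom-up:
  cell(0,0) a: {A,B,S,T0}  orig:{A,B,S}
  cell(1,1) a: {A,B,S,T0}  orig:{A,B,S}
  cell(2,2) a: {A,B,S,T0}  orig:{A,B,S}
  cell(3,3) b: {B}
  cell(4,4) a: {A,B,S,T0}  orig:{A,B,S}
  cell(5,5) a: {A,B,S,T0}  orig:{A,B,S}
  cell(6,6) a: {A,B,S,T0}  orig:{A,B,S}
  cell(7,7) a: {A,B,S,T0}  orig:{A,B,S}
  cell(0,1) aa: {B,C,S}
  cell(1,2) aa: {B,C,S}
  cell(2,3) ab: {B,S}
  cell(3,4) ba: ∅
  cell(4,5) aa: {B,C,S}
  cell(5,6) aa: {B,C,S}
  cell(6,7) aa: {B,C,S}
  cell(0,2) aaa: {A,B,C,S}
  cell(1,3) aab: {B,S}
  cell(2,4) aba: {B,C,S}
  cell(3,5) baa: ∅
  cell(4,6) aaa: {A,B,C,S}
  cell(5,7) aaa: {A,B,C,S}
  cell(0,3) aaab: {B,S}
  cell(1,4) aaba: {A,B,C,S}
  cell(2,5) abaa: {A,B,C,S}
  cell(3,6) baaa: ∅
  cell(4,7) aaaa: {A,B,C,S}
  cell(0,4) aaaba: {A,B,C,S}
  cell(1,5) aabaa: {A,B,C,S}
  cell(2,6) abaaa: {A,B,C,S}
  cell(3,7) baaaa: ∅
  cell(0,5) aaabaa: {A,B,C,S}
  cell(1,6) aabaaa: {A,B,C,S}
  cell(2,7) abaaaa: {A,B,C,S}
  cell(0,6) aaabaaa: {A,B,C,S}
  cell(1,7) aabaaaa: {A,B,C,S}
  cell(0,7) aaabaaaa: {A,B,C,S}

S ∈ T[0,7] ⇒ YES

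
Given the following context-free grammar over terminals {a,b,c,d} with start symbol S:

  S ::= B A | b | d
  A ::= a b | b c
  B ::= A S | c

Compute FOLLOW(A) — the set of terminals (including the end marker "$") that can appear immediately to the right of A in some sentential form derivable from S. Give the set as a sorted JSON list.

Compute FIRST by fixpoint:
round 1:
  A via A→a b: +{a}
  A via A→b c: +{b}
  B via B→A S: +{a,b}
  B via B→c: +{c}
  S via S→B A: +{a,b,c}
  S via S→d: +{d}
  S: {a,b,c,d}  A: {a,b}  B: {a,b,c}
round 2: done
  S: {a,b,c,d}  A: {a,b}  B: {a,b,c}

Compute FOLLOW by fixpoint:
seed FOLLOW(S) with $
iter 1:
  B→A S: FOLLOW(A) ⊇ FIRST(S) = {a,b,c,d}; new: +{a,b,c,d}
  S→B A: FOLLOW(B) ⊇ FIRST(A) = {a,b}; new: +{a,b}
  S→B A: FOLLOW(A) ⊇ FOLLOW(S) ⊇ {$}; new: +{$}
  FOLLOW(S)={$}  FOLLOW(A)={$,a,b,c,d}  FOLLOW(B)={a,b}
iter 2:
  B→A S: FOLLOW(S) ⊇ FOLLOW(B) ⊇ {a,b}; new: +{a,b}
  FOLLOW(S)={$,a,b}  FOLLOW(A)={$,a,b,c,d}  FOLLOW(B)={a,b}
iter 3: (no change)
  FOLLOW(S)={$,a,b}  FOLLOW(A)={$,a,b,c,d}  FOLLOW(B)={a,b}

FOLLOW(A) = ["$", "a", "b", "c", "d"]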